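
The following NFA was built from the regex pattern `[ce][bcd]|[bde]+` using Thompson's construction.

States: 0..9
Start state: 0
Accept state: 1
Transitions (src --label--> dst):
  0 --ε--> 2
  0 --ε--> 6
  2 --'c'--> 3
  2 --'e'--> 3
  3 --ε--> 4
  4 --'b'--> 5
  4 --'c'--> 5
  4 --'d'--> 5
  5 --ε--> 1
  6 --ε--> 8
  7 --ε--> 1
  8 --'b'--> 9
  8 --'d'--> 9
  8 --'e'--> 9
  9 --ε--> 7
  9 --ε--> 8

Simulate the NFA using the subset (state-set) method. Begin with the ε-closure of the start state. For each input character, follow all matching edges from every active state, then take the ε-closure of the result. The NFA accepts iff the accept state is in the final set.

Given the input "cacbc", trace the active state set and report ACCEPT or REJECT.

Answer: REJECT

Derivation:
start: ε-closure({0}) = {0,2,6,8}
'c' @ 1: {3,4}
'a' @ 2: {}  — no active states
rest 'cbc' ignored (set empty)
end set {} — state 1 not in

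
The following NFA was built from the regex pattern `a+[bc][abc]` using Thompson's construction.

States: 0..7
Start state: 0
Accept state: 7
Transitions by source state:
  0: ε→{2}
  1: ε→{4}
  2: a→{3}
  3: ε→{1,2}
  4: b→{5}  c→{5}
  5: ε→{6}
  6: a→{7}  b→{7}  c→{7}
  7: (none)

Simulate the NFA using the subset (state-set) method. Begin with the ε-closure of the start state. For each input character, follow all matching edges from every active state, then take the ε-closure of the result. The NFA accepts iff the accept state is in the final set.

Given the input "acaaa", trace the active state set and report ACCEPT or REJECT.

start: ε-closure({0}) = {0,2}
'a' @ 1: {1,2,3,4}
'c' @ 2: {5,6}
'a' @ 3: {7}  [accepting]
'a' @ 4: {}  — no active states
rest 'a' ignored (set empty)
after full input: {}  (accept=7 not in)

Answer: REJECT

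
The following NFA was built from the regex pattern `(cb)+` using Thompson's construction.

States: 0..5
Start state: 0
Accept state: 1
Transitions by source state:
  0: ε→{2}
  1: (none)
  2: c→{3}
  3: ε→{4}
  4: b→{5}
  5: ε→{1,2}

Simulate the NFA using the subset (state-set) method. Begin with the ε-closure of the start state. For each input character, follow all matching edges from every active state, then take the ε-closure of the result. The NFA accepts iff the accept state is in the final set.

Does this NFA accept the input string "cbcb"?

Answer: ACCEPT

Steps:
S₀ = ε-closure({0}) = {0,2}
'c' @ 1: {3,4}
'b' @ 2: {1,2,5}  ✓accept
'c' @ 3: {3,4}
'b' @ 4: {1,2,5}  ✓accept
final: {1,2,5}; accept 1 in set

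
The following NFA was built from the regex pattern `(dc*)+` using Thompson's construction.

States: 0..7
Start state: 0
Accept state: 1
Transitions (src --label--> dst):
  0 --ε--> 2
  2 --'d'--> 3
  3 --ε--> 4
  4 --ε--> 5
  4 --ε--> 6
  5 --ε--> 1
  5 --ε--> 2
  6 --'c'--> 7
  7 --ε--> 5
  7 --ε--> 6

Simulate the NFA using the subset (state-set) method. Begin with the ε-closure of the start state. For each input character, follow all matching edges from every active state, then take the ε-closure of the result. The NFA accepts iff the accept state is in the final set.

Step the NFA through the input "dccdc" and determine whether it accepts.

start: ε-closure({0}) = {0,2}
'd' @ 1: {1,2,3,4,5,6}  [accepting]
'c' @ 2: {1,2,5,6,7}  [accepting]
'c' @ 3: {1,2,5,6,7}  [accepting]
'd' @ 4: {1,2,3,4,5,6}  [accepting]
'c' @ 5: {1,2,5,6,7}  [accepting]
final: {1,2,5,6,7}; accept 1 in set

Answer: ACCEPT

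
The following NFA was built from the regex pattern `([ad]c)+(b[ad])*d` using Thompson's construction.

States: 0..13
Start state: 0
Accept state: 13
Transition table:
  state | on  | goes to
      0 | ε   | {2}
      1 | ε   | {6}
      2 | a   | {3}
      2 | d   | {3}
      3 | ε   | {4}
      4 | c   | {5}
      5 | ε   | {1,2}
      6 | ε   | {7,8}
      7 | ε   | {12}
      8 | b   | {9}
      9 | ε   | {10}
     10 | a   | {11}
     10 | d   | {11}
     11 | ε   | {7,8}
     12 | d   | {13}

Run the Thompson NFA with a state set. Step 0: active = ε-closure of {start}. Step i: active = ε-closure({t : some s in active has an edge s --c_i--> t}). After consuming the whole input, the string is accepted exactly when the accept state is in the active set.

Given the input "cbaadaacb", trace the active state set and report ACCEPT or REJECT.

Answer: REJECT

Derivation:
S₀ = ε-closure({0}) = {0,2}
'c' @ 1: {}  — state set empty
rest 'baadaacb' ignored (set empty)
end set {} — state 13 not in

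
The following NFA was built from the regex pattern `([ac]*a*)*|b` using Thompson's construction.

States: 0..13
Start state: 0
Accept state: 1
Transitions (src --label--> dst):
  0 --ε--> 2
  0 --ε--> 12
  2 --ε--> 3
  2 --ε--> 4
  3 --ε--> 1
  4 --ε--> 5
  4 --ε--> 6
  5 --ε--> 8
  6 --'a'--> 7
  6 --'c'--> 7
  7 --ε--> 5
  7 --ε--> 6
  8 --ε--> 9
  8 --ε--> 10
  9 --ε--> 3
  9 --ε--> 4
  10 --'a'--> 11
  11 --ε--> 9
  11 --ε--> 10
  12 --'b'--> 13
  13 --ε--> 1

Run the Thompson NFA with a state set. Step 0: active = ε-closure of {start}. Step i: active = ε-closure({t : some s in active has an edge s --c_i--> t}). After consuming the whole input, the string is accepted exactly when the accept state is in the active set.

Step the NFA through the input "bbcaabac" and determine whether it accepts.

Answer: REJECT

Steps:
start: ε-closure({0}) = {0,1,2,3,4,5,6,8,9,10,12}
'b' @ 1: {1,13}  [accepting]
'b' @ 2: {}  — no active states
rest 'caabac' ignored (set empty)
end set {} — state 1 not in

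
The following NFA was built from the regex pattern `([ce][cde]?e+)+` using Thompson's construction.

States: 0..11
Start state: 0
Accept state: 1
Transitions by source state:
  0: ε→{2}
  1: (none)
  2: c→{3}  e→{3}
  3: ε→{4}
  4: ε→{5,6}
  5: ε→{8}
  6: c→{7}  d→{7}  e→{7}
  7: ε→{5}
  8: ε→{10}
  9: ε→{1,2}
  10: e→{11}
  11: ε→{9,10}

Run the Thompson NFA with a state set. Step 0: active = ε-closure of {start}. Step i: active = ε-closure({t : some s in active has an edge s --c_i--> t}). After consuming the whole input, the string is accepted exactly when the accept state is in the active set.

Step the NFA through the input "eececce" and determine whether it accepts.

initial (ε-close {0}): {0,2}
'e' @ 1: {3,4,5,6,8,10}
'e' @ 2: {1,2,5,7,8,9,10,11}  ✓accept
'c' @ 3: {3,4,5,6,8,10}
'e' @ 4: {1,2,5,7,8,9,10,11}  ✓accept
'c' @ 5: {3,4,5,6,8,10}
'c' @ 6: {5,7,8,10}
'e' @ 7: {1,2,9,10,11}  ✓accept
end set {1,2,9,10,11} — state 1 in

Answer: ACCEPT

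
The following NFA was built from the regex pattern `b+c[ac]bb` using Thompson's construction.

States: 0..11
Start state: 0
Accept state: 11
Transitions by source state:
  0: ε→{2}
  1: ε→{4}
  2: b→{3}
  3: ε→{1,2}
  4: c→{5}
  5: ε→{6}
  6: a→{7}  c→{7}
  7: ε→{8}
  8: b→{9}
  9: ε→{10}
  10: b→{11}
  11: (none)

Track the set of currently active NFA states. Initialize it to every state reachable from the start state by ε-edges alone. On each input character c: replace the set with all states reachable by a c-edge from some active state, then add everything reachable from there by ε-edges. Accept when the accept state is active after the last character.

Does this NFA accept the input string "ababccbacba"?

Answer: REJECT

Derivation:
initial (ε-close {0}): {0,2}
'a' @ 1: {}  — dead — no transitions
rest 'babccbacba' ignored (set empty)
final: {}; accept 11 not in set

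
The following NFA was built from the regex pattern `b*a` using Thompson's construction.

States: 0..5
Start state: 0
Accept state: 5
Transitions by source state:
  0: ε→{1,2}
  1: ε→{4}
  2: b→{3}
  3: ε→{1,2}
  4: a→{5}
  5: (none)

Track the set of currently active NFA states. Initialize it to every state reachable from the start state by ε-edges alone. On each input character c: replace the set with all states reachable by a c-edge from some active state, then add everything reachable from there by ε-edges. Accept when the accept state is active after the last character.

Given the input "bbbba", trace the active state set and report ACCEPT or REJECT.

initial (ε-close {0}): {0,1,2,4}
'b' @ 1: {1,2,3,4}
'b' @ 2: {1,2,3,4}
'b' @ 3: {1,2,3,4}
'b' @ 4: {1,2,3,4}
'a' @ 5: {5}  ✓accept
final: {5}; accept 5 in set

Answer: ACCEPT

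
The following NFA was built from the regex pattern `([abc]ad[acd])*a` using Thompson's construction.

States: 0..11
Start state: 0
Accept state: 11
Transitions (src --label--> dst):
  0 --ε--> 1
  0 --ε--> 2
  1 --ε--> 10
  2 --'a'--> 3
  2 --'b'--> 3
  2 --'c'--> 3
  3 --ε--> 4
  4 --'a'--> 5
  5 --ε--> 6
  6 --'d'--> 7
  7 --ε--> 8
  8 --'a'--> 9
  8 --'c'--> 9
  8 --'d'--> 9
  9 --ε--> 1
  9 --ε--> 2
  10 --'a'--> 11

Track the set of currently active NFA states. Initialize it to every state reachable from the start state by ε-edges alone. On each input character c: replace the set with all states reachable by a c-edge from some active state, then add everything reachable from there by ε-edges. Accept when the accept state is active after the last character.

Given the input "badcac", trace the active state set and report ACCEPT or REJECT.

Answer: REJECT

Derivation:
S₀ = ε-closure({0}) = {0,1,2,10}
'b' @ 1: {3,4}
'a' @ 2: {5,6}
'd' @ 3: {7,8}
'c' @ 4: {1,2,9,10}
'a' @ 5: {3,4,11}  (accept∈set)
'c' @ 6: {}  — state set empty
final: {}; accept 11 not in set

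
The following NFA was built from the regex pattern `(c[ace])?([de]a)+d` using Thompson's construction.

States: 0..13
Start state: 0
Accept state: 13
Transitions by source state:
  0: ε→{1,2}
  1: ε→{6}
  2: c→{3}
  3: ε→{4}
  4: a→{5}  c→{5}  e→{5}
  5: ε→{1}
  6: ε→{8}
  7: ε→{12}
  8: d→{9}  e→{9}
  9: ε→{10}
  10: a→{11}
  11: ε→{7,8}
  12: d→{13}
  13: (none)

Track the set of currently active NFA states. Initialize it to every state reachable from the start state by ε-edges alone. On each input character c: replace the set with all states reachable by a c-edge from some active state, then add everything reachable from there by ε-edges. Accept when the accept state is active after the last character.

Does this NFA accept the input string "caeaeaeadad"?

Answer: ACCEPT

Steps:
S₀ = ε-closure({0}) = {0,1,2,6,8}
'c' @ 1: {3,4}
'a' @ 2: {1,5,6,8}
'e' @ 3: {9,10}
'a' @ 4: {7,8,11,12}
'e' @ 5: {9,10}
'a' @ 6: {7,8,11,12}
'e' @ 7: {9,10}
'a' @ 8: {7,8,11,12}
'd' @ 9: {9,10,13}  ✓accept
'a' @ 10: {7,8,11,12}
'd' @ 11: {9,10,13}  ✓accept
end set {9,10,13} — state 13 in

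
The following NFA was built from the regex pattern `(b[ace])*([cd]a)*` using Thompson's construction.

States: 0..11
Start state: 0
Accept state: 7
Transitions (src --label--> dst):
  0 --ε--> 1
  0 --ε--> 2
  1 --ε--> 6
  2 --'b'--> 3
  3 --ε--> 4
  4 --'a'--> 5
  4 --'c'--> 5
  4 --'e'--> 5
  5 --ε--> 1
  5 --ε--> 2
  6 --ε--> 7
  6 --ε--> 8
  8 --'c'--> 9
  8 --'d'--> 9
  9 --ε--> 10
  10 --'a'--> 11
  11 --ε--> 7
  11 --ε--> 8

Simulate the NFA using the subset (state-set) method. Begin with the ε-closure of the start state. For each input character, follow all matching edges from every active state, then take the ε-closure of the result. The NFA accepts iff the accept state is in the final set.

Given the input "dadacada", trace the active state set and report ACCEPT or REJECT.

start: ε-closure({0}) = {0,1,2,6,7,8}
'd' @ 1: {9,10}
'a' @ 2: {7,8,11}  ✓accept
'd' @ 3: {9,10}
'a' @ 4: {7,8,11}  ✓accept
'c' @ 5: {9,10}
'a' @ 6: {7,8,11}  ✓accept
'd' @ 7: {9,10}
'a' @ 8: {7,8,11}  ✓accept
final: {7,8,11}; accept 7 in set

Answer: ACCEPT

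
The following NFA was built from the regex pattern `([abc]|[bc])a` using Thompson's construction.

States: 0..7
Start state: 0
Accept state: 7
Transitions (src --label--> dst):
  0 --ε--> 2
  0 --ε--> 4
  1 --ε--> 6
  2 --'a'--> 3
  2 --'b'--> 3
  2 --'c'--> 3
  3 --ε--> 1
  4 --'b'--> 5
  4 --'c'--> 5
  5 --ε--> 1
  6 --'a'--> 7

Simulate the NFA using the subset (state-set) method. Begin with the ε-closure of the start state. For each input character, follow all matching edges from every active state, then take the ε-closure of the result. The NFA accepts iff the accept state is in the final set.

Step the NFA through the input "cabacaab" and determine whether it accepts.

start: ε-closure({0}) = {0,2,4}
'c' @ 1: {1,3,5,6}
'a' @ 2: {7}  ✓accept
'b' @ 3: {}  — no active states
rest 'acaab' ignored (set empty)
after full input: {}  (accept=7 not in)

Answer: REJECT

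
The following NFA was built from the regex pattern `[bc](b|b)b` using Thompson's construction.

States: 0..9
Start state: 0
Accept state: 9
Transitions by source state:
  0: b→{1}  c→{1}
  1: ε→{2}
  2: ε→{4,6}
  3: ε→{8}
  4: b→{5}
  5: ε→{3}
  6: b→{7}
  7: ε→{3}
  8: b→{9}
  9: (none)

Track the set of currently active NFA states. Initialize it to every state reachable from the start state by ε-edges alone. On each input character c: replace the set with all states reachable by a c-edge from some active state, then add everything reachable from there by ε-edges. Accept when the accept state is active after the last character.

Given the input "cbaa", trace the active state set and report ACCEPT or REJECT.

Answer: REJECT

Derivation:
initial (ε-close {0}): {0}
'c' @ 1: {1,2,4,6}
'b' @ 2: {3,5,7,8}
'a' @ 3: {}  — state set empty
rest 'a' ignored (set empty)
end set {} — state 9 not in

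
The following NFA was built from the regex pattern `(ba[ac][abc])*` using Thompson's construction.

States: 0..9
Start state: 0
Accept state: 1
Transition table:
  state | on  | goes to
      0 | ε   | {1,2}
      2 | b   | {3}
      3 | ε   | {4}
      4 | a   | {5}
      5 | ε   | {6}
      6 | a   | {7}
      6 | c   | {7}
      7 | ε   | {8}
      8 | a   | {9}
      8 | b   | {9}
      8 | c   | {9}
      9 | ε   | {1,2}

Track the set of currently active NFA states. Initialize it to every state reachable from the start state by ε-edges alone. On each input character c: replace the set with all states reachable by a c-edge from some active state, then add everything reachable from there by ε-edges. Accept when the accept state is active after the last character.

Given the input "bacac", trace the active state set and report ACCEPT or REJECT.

initial (ε-close {0}): {0,1,2}
'b' @ 1: {3,4}
'a' @ 2: {5,6}
'c' @ 3: {7,8}
'a' @ 4: {1,2,9}  ✓accept
'c' @ 5: {}  — state set empty
after full input: {}  (accept=1 not in)

Answer: REJECT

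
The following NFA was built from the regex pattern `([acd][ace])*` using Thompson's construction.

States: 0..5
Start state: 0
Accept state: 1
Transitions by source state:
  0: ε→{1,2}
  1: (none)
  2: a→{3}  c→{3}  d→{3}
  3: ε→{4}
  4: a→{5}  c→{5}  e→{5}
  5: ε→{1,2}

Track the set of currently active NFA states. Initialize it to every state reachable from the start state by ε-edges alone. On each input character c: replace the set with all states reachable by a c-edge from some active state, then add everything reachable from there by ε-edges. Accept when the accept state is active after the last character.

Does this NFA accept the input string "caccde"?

S₀ = ε-closure({0}) = {0,1,2}
'c' @ 1: {3,4}
'a' @ 2: {1,2,5}  [accepting]
'c' @ 3: {3,4}
'c' @ 4: {1,2,5}  [accepting]
'd' @ 5: {3,4}
'e' @ 6: {1,2,5}  [accepting]
end set {1,2,5} — state 1 in

Answer: ACCEPT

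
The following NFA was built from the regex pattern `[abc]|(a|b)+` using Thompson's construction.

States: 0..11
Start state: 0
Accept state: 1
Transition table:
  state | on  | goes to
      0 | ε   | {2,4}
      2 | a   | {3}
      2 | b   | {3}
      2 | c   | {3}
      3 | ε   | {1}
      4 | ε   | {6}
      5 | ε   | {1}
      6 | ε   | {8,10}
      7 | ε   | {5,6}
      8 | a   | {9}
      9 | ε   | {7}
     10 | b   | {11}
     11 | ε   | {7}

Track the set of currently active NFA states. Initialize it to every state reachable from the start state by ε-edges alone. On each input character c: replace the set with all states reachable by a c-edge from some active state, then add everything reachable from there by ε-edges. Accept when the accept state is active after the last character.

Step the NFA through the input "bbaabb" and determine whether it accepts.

initial (ε-close {0}): {0,2,4,6,8,10}
'b' @ 1: {1,3,5,6,7,8,10,11}  (accept∈set)
'b' @ 2: {1,5,6,7,8,10,11}  (accept∈set)
'a' @ 3: {1,5,6,7,8,9,10}  (accept∈set)
'a' @ 4: {1,5,6,7,8,9,10}  (accept∈set)
'b' @ 5: {1,5,6,7,8,10,11}  (accept∈set)
'b' @ 6: {1,5,6,7,8,10,11}  (accept∈set)
final: {1,5,6,7,8,10,11}; accept 1 in set

Answer: ACCEPT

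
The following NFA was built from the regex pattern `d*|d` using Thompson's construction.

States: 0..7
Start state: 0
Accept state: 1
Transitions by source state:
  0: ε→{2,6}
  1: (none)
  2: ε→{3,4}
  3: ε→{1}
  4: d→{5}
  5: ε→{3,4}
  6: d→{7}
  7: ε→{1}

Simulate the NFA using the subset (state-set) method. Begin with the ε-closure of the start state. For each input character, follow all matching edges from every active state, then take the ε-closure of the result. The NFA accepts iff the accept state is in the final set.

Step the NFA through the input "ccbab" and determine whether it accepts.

Answer: REJECT

Steps:
initial (ε-close {0}): {0,1,2,3,4,6}
'c' @ 1: {}  — dead — no transitions
rest 'cbab' ignored (set empty)
end set {} — state 1 not in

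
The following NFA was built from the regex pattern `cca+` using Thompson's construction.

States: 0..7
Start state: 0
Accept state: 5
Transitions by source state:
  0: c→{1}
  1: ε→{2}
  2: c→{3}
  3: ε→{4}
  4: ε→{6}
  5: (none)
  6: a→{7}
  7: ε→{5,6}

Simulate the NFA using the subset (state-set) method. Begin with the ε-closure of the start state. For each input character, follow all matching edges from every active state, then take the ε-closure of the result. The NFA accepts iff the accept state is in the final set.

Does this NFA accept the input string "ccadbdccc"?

start: ε-closure({0}) = {0}
'c' @ 1: {1,2}
'c' @ 2: {3,4,6}
'a' @ 3: {5,6,7}  ✓accept
'd' @ 4: {}  — state set empty
rest 'bdccc' ignored (set empty)
end set {} — state 5 not in

Answer: REJECT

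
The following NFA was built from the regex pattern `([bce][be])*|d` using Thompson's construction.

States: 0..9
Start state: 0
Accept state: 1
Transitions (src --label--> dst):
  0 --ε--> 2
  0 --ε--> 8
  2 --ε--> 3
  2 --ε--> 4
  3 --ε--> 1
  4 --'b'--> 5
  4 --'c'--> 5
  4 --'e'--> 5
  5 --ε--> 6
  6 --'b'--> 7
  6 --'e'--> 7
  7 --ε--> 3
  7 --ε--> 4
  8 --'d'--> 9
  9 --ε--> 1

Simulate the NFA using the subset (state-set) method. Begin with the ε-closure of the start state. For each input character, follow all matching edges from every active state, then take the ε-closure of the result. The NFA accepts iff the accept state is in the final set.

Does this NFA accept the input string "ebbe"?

start: ε-closure({0}) = {0,1,2,3,4,8}
'e' @ 1: {5,6}
'b' @ 2: {1,3,4,7}  [accepting]
'b' @ 3: {5,6}
'e' @ 4: {1,3,4,7}  [accepting]
after full input: {1,3,4,7}  (accept=1 in)

Answer: ACCEPT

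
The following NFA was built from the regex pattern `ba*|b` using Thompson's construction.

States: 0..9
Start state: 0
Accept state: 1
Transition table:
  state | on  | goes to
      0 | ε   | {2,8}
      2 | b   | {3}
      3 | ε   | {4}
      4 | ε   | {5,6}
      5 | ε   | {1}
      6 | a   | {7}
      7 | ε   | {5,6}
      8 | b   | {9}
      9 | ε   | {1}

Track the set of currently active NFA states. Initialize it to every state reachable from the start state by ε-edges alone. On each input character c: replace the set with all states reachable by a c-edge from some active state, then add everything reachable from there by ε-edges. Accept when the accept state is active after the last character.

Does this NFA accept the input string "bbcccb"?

Answer: REJECT

Trace:
S₀ = ε-closure({0}) = {0,2,8}
'b' @ 1: {1,3,4,5,6,9}  [accepting]
'b' @ 2: {}  — state set empty
rest 'cccb' ignored (set empty)
after full input: {}  (accept=1 not in)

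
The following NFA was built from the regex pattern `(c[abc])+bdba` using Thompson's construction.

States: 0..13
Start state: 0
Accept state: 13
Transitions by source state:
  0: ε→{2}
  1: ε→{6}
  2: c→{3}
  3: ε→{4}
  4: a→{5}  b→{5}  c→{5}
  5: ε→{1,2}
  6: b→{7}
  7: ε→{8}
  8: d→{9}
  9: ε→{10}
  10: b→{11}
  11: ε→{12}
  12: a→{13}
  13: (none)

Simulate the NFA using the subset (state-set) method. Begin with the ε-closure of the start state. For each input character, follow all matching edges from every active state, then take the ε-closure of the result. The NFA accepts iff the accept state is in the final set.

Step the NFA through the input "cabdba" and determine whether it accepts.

start: ε-closure({0}) = {0,2}
'c' @ 1: {3,4}
'a' @ 2: {1,2,5,6}
'b' @ 3: {7,8}
'd' @ 4: {9,10}
'b' @ 5: {11,12}
'a' @ 6: {13}  (accept∈set)
end set {13} — state 13 in

Answer: ACCEPT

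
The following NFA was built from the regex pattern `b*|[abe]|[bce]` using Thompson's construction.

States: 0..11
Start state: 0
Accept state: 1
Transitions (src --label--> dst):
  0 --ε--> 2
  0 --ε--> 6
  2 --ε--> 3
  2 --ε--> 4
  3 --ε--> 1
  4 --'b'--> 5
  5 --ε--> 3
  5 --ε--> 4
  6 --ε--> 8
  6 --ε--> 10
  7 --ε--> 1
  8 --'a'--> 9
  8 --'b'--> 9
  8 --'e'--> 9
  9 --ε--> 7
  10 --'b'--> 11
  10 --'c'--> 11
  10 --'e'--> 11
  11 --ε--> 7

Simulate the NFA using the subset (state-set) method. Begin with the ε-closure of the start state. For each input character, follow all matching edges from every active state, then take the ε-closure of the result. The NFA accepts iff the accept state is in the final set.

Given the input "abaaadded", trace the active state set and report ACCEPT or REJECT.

start: ε-closure({0}) = {0,1,2,3,4,6,8,10}
'a' @ 1: {1,7,9}  ✓accept
'b' @ 2: {}  — state set empty
rest 'aaadded' ignored (set empty)
after full input: {}  (accept=1 not in)

Answer: REJECT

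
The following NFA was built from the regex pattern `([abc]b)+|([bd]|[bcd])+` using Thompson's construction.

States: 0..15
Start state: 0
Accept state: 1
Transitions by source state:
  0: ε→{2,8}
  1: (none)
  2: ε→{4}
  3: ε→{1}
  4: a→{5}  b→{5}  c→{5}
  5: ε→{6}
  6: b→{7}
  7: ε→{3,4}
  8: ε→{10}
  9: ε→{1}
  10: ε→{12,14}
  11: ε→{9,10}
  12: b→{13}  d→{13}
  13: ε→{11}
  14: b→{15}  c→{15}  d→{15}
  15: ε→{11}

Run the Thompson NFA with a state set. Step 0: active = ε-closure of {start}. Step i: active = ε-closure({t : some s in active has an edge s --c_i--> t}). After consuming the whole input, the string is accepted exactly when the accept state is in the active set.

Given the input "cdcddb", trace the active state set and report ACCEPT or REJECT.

start: ε-closure({0}) = {0,2,4,8,10,12,14}
'c' @ 1: {1,5,6,9,10,11,12,14,15}  ✓accept
'd' @ 2: {1,9,10,11,12,13,14,15}  ✓accept
'c' @ 3: {1,9,10,11,12,14,15}  ✓accept
'd' @ 4: {1,9,10,11,12,13,14,15}  ✓accept
'd' @ 5: {1,9,10,11,12,13,14,15}  ✓accept
'b' @ 6: {1,9,10,11,12,13,14,15}  ✓accept
final: {1,9,10,11,12,13,14,15}; accept 1 in set

Answer: ACCEPT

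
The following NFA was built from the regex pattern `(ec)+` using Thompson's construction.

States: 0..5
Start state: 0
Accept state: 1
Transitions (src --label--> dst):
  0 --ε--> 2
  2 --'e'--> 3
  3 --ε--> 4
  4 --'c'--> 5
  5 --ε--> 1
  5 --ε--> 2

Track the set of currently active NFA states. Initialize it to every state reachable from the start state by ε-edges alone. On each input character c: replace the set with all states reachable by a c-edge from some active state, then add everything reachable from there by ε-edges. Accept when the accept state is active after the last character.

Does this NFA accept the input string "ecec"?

start: ε-closure({0}) = {0,2}
'e' @ 1: {3,4}
'c' @ 2: {1,2,5}  [accepting]
'e' @ 3: {3,4}
'c' @ 4: {1,2,5}  [accepting]
after full input: {1,2,5}  (accept=1 in)

Answer: ACCEPT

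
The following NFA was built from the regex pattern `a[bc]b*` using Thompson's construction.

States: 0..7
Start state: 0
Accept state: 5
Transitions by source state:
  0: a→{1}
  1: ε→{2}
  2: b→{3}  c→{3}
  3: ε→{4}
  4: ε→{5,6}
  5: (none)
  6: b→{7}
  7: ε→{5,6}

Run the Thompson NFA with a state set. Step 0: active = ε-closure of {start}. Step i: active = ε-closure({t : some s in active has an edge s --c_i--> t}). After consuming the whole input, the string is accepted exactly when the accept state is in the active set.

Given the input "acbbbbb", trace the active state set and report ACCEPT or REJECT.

initial (ε-close {0}): {0}
'a' @ 1: {1,2}
'c' @ 2: {3,4,5,6}  (accept∈set)
'b' @ 3: {5,6,7}  (accept∈set)
'b' @ 4: {5,6,7}  (accept∈set)
'b' @ 5: {5,6,7}  (accept∈set)
'b' @ 6: {5,6,7}  (accept∈set)
'b' @ 7: {5,6,7}  (accept∈set)
end set {5,6,7} — state 5 in

Answer: ACCEPT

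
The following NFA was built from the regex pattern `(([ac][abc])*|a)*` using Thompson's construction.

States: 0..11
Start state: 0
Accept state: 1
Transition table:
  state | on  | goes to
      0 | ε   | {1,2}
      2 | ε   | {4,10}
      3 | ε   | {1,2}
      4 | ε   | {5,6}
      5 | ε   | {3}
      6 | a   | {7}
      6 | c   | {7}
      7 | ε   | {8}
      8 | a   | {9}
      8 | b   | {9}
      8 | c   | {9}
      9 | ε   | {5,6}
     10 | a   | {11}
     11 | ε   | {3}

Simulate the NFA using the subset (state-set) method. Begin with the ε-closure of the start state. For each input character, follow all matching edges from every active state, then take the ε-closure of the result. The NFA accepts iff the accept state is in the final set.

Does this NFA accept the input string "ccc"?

Answer: REJECT

Steps:
start: ε-closure({0}) = {0,1,2,3,4,5,6,10}
'c' @ 1: {7,8}
'c' @ 2: {1,2,3,4,5,6,9,10}  (accept∈set)
'c' @ 3: {7,8}
final: {7,8}; accept 1 not in set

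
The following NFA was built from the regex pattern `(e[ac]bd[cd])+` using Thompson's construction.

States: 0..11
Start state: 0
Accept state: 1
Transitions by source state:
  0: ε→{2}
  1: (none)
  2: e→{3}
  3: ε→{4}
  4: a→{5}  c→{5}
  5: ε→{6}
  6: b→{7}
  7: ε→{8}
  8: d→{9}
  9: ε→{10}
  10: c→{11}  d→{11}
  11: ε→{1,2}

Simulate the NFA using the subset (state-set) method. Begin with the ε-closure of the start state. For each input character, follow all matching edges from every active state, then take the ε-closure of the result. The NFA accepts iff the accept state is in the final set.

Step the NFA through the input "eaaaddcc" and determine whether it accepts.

Answer: REJECT

Steps:
initial (ε-close {0}): {0,2}
'e' @ 1: {3,4}
'a' @ 2: {5,6}
'a' @ 3: {}  — dead — no transitions
rest 'addcc' ignored (set empty)
end set {} — state 1 not in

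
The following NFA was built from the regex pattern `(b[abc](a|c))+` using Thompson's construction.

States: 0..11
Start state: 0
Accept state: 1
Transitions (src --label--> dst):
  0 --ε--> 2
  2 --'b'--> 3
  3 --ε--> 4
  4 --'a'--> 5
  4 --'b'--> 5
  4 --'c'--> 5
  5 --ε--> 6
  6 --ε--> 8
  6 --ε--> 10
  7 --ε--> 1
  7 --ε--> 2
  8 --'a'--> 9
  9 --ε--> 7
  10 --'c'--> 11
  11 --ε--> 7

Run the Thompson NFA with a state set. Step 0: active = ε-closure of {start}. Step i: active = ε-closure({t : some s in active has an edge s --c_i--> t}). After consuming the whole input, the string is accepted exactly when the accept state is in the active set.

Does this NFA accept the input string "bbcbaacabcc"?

initial (ε-close {0}): {0,2}
'b' @ 1: {3,4}
'b' @ 2: {5,6,8,10}
'c' @ 3: {1,2,7,11}  [accepting]
'b' @ 4: {3,4}
'a' @ 5: {5,6,8,10}
'a' @ 6: {1,2,7,9}  [accepting]
'c' @ 7: {}  — no active states
rest 'abcc' ignored (set empty)
end set {} — state 1 not in

Answer: REJECT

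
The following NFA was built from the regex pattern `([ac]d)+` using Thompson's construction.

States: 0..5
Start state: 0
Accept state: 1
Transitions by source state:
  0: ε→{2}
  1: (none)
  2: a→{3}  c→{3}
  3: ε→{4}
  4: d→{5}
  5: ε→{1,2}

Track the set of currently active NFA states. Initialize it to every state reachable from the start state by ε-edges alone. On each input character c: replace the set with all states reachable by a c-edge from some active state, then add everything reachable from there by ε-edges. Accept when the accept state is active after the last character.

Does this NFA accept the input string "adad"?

start: ε-closure({0}) = {0,2}
'a' @ 1: {3,4}
'd' @ 2: {1,2,5}  ✓accept
'a' @ 3: {3,4}
'd' @ 4: {1,2,5}  ✓accept
end set {1,2,5} — state 1 in

Answer: ACCEPT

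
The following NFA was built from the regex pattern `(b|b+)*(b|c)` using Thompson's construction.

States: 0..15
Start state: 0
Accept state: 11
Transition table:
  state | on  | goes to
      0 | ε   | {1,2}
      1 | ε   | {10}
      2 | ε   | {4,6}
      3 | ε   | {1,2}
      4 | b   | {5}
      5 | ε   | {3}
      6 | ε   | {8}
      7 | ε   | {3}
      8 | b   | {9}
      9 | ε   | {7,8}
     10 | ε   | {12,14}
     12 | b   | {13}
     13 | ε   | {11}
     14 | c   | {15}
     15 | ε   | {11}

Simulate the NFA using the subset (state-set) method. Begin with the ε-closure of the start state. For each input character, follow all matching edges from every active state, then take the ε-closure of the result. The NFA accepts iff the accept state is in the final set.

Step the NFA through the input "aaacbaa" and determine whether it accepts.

initial (ε-close {0}): {0,1,2,4,6,8,10,12,14}
'a' @ 1: {}  — no active states
rest 'aacbaa' ignored (set empty)
end set {} — state 11 not in

Answer: REJECT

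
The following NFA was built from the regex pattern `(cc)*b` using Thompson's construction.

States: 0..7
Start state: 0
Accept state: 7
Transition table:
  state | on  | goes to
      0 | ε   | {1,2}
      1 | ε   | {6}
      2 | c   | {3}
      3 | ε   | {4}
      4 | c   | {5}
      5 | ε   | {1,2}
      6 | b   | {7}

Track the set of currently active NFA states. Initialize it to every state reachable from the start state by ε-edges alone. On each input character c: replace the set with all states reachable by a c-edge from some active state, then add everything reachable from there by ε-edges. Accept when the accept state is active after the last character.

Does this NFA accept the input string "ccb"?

Answer: ACCEPT

Trace:
S₀ = ε-closure({0}) = {0,1,2,6}
'c' @ 1: {3,4}
'c' @ 2: {1,2,5,6}
'b' @ 3: {7}  ✓accept
end set {7} — state 7 in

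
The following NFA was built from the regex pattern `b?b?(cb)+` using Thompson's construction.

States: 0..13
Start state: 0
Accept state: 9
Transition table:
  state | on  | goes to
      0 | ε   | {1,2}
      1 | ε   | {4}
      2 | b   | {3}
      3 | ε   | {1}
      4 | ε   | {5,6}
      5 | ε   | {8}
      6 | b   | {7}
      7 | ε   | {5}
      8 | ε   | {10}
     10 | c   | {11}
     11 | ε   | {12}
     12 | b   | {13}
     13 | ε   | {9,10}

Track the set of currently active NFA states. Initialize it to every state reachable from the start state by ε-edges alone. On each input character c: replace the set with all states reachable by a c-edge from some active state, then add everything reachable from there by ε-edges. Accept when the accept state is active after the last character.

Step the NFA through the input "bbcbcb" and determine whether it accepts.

initial (ε-close {0}): {0,1,2,4,5,6,8,10}
'b' @ 1: {1,3,4,5,6,7,8,10}
'b' @ 2: {5,7,8,10}
'c' @ 3: {11,12}
'b' @ 4: {9,10,13}  (accept∈set)
'c' @ 5: {11,12}
'b' @ 6: {9,10,13}  (accept∈set)
final: {9,10,13}; accept 9 in set

Answer: ACCEPT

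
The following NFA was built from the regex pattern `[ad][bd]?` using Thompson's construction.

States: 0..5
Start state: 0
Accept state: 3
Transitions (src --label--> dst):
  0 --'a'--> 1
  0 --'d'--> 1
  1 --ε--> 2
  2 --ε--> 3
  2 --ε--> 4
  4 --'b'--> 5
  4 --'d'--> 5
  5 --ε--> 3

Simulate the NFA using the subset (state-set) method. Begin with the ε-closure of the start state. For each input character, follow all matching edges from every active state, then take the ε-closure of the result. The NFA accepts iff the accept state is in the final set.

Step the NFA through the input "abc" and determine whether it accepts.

Answer: REJECT

Derivation:
initial (ε-close {0}): {0}
'a' @ 1: {1,2,3,4}  (accept∈set)
'b' @ 2: {3,5}  (accept∈set)
'c' @ 3: {}  — dead — no transitions
after full input: {}  (accept=3 not in)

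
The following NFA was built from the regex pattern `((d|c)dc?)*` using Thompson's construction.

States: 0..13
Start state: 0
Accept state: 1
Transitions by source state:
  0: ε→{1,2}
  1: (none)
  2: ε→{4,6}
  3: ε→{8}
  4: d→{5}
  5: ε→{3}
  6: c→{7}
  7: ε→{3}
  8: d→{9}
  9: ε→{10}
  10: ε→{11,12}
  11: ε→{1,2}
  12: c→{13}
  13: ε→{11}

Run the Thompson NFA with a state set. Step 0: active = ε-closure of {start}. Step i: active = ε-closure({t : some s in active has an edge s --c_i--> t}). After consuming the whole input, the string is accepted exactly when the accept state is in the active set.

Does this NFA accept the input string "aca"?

start: ε-closure({0}) = {0,1,2,4,6}
'a' @ 1: {}  — dead — no transitions
rest 'ca' ignored (set empty)
end set {} — state 1 not in

Answer: REJECT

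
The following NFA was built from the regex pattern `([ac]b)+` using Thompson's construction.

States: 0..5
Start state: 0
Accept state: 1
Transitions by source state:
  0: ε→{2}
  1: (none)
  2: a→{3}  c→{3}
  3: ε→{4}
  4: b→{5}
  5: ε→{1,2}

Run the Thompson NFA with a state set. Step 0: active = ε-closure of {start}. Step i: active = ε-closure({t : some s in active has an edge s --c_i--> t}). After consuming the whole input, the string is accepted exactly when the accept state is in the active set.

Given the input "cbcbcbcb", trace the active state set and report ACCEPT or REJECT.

start: ε-closure({0}) = {0,2}
'c' @ 1: {3,4}
'b' @ 2: {1,2,5}  ✓accept
'c' @ 3: {3,4}
'b' @ 4: {1,2,5}  ✓accept
'c' @ 5: {3,4}
'b' @ 6: {1,2,5}  ✓accept
'c' @ 7: {3,4}
'b' @ 8: {1,2,5}  ✓accept
final: {1,2,5}; accept 1 in set

Answer: ACCEPT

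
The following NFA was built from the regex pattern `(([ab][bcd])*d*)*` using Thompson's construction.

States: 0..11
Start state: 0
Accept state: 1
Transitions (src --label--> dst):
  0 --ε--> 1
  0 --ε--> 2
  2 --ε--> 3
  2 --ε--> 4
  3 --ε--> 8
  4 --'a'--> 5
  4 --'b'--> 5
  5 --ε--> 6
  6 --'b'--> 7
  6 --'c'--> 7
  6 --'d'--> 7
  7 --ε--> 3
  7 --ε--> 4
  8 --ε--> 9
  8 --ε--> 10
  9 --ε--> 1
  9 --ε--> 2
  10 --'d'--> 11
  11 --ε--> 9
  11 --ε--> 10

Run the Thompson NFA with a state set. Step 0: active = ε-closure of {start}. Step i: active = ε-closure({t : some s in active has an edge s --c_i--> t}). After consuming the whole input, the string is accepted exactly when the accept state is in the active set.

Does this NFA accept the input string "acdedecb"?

Answer: REJECT

Steps:
S₀ = ε-closure({0}) = {0,1,2,3,4,8,9,10}
'a' @ 1: {5,6}
'c' @ 2: {1,2,3,4,7,8,9,10}  (accept∈set)
'd' @ 3: {1,2,3,4,8,9,10,11}  (accept∈set)
'e' @ 4: {}  — state set empty
rest 'decb' ignored (set empty)
final: {}; accept 1 not in set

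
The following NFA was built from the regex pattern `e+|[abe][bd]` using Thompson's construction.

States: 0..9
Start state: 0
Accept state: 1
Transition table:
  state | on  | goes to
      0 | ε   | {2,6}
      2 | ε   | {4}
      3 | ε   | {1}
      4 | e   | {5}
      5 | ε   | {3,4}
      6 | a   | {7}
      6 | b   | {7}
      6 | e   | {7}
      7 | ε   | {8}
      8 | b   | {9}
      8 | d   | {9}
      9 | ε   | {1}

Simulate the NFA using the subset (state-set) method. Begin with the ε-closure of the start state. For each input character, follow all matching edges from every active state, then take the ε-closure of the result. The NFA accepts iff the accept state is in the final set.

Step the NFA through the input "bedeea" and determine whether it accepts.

Answer: REJECT

Trace:
initial (ε-close {0}): {0,2,4,6}
'b' @ 1: {7,8}
'e' @ 2: {}  — state set empty
rest 'deea' ignored (set empty)
end set {} — state 1 not in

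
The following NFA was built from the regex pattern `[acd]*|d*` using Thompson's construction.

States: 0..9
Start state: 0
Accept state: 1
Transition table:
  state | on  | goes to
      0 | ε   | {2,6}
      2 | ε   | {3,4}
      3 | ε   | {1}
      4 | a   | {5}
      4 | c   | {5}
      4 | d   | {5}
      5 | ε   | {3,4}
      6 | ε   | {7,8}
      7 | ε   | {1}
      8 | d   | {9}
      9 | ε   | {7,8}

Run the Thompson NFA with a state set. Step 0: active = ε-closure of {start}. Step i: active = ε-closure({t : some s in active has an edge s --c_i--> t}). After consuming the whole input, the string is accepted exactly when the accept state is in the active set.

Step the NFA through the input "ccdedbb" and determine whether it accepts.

start: ε-closure({0}) = {0,1,2,3,4,6,7,8}
'c' @ 1: {1,3,4,5}  ✓accept
'c' @ 2: {1,3,4,5}  ✓accept
'd' @ 3: {1,3,4,5}  ✓accept
'e' @ 4: {}  — dead — no transitions
rest 'dbb' ignored (set empty)
final: {}; accept 1 not in set

Answer: REJECT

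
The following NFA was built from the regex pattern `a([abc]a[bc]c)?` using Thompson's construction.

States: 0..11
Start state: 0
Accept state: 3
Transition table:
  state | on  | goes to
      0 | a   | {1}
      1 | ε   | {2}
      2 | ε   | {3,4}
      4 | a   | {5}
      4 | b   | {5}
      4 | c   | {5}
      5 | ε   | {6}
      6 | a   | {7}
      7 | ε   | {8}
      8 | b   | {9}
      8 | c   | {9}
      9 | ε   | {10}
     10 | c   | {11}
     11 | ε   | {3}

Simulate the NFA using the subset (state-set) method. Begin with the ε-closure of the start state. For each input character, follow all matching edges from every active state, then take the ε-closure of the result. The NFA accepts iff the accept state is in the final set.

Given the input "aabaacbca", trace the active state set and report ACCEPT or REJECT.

Answer: REJECT

Trace:
S₀ = ε-closure({0}) = {0}
'a' @ 1: {1,2,3,4}  (accept∈set)
'a' @ 2: {5,6}
'b' @ 3: {}  — state set empty
rest 'aacbca' ignored (set empty)
end set {} — state 3 not in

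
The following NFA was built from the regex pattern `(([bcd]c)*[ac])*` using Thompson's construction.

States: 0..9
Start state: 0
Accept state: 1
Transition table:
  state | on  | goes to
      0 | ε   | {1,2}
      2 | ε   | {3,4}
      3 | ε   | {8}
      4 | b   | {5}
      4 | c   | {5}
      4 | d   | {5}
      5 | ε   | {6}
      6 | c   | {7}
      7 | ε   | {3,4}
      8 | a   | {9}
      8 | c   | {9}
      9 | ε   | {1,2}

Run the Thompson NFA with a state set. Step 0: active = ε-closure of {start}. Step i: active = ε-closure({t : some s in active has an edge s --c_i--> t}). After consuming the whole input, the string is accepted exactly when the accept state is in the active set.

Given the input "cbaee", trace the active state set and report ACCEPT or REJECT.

S₀ = ε-closure({0}) = {0,1,2,3,4,8}
'c' @ 1: {1,2,3,4,5,6,8,9}  [accepting]
'b' @ 2: {5,6}
'a' @ 3: {}  — no active states
rest 'ee' ignored (set empty)
after full input: {}  (accept=1 not in)

Answer: REJECT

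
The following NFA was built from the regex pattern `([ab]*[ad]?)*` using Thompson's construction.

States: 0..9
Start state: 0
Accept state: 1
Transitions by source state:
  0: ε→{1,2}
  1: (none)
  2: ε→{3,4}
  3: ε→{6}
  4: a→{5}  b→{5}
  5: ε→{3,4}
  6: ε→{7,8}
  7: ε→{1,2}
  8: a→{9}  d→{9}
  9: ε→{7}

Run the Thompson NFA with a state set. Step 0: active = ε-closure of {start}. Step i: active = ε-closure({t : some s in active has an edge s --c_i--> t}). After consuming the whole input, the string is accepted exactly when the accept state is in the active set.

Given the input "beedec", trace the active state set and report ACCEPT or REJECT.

Answer: REJECT

Derivation:
initial (ε-close {0}): {0,1,2,3,4,6,7,8}
'b' @ 1: {1,2,3,4,5,6,7,8}  ✓accept
'e' @ 2: {}  — dead — no transitions
rest 'edec' ignored (set empty)
final: {}; accept 1 not in set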